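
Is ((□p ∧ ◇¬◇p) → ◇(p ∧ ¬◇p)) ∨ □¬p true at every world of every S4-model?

Tableau for the negation ¬(((□p ∧ ◇¬◇p) → ◇(p ∧ ¬◇p)) ∨ □¬p):
1. ¬(((□p ∧ ◇¬◇p) → ◇(p ∧ ¬◇p)) ∨ □¬p), w0
2. ¬((□p ∧ ◇¬◇p) → ◇(p ∧ ¬◇p)), w0   [¬∨-rule on 1]
3. ¬□¬p, w0   [¬∨-rule on 1]
4. □p ∧ ◇¬◇p, w0   [¬→-rule on 2]
5. ¬◇(p ∧ ¬◇p), w0   [¬→-rule on 2]
6. □p, w0   [∧-rule on 4]
7. ◇¬◇p, w0   [∧-rule on 4]
8. ¬(p ∧ ¬◇p), w0   [¬◇-rule on 5 via w0Rw0]
9. p, w0   [□-rule on 6 via w0Rw0]
10. ◇p, w0   [¬∧-rule on 8 (branches; this branch)]
11. p, w1   [¬□-rule on 3: fresh world w1, w0Rw1]
12. ¬(p ∧ ¬◇p), w1   [¬◇-rule on 5 via w0Rw1]
13. ◇p, w1   [¬∧-rule on 12 (branches; this branch)]
14. ¬◇p, w2   [◇-rule on 7: fresh world w2, w0Rw2]
15. ¬(p ∧ ¬◇p), w2   [¬◇-rule on 5 via w0Rw2]
16. p, w2   [□-rule on 6 via w0Rw2]
17. ¬p, w2   [¬◇-rule on 14 via w2Rw2]
Accessibility: w0Rw0, w0Rw1, w0Rw2, w1Rw1, w2Rw2
Branch closes: p and ¬p both at w2.
Every branch of the negation's tableau closes; the branch above is one of them.

Valid in S4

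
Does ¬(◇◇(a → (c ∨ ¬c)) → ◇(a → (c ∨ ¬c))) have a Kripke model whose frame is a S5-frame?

1. ¬(◇◇(a → (c ∨ ¬c)) → ◇(a → (c ∨ ¬c))), 0
2. ◇◇(a → (c ∨ ¬c)), 0   [¬→-rule on 1]
3. ¬◇(a → (c ∨ ¬c)), 0   [¬→-rule on 1]
4. ¬(a → (c ∨ ¬c)), 0   [¬◇-rule on 3 via 0R0]
5. a, 0   [¬→-rule on 4]
6. ¬(c ∨ ¬c), 0   [¬→-rule on 4]
7. ¬c, 0   [¬∨-rule on 6]
8. c, 0   [¬∨-rule on 6]
Accessibility: 0R0
Branch closes: c and ¬c both at 0.
(One branch shown.) All branches close.

Unsatisfiable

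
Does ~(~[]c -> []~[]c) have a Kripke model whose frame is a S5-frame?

1. ~(~[]c -> []~[]c), u
2. ~[]c, u   [~->-rule on 1]
3. ~[]~[]c, u   [~->-rule on 1]
4. ~c, v   [~[]-rule on 2: fresh world v, uRv]
5. []c, w   [~[]-rule on 3: fresh world w, uRw]
6. c, u   [[]-rule on 5 via wRu]
7. c, v   [[]-rule on 5 via wRv]
Accessibility: uRu, uRv, uRw, vRu, vRv, vRw, wRu, wRv, wRw
Branch closes: c and ~c both at v.
Every branch closes; the branch above is one of them.

Unsatisfiable (every branch closes)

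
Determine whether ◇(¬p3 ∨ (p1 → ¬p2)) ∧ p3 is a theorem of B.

Not valid

Tableau for the negation ¬(◇(¬p3 ∨ (p1 → ¬p2)) ∧ p3):
1. ¬(◇(¬p3 ∨ (p1 → ¬p2)) ∧ p3), w0
2. ¬p3, w0
Accessibility: w0Rw0
The negation has an open branch (countermodel exists).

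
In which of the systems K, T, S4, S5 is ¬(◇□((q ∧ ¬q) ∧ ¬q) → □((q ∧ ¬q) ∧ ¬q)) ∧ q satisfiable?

K-tableau for the formula:
1. ¬(◇□((q ∧ ¬q) ∧ ¬q) → □((q ∧ ¬q) ∧ ¬q)) ∧ q, w0
2. ¬(◇□((q ∧ ¬q) ∧ ¬q) → □((q ∧ ¬q) ∧ ¬q)), w0
3. q, w0
4. ◇□((q ∧ ¬q) ∧ ¬q), w0
5. ¬□((q ∧ ¬q) ∧ ¬q), w0
6. □((q ∧ ¬q) ∧ ¬q), w1
7. ¬((q ∧ ¬q) ∧ ¬q), w2
8. q, w2
Accessibility: w0Rw1, w0Rw2
Complete open branch: satisfiable in K.
T-tableau for the formula:
1. ¬(◇□((q ∧ ¬q) ∧ ¬q) → □((q ∧ ¬q) ∧ ¬q)) ∧ q, w0
2. ¬(◇□((q ∧ ¬q) ∧ ¬q) → □((q ∧ ¬q) ∧ ¬q)), w0
3. q, w0
4. ◇□((q ∧ ¬q) ∧ ¬q), w0
5. ¬□((q ∧ ¬q) ∧ ¬q), w0
6. □((q ∧ ¬q) ∧ ¬q), w1
7. (q ∧ ¬q) ∧ ¬q, w1
8. q ∧ ¬q, w1
9. ¬q, w1
10. q, w1
Accessibility: w0Rw0, w0Rw1, w1Rw1
Branch closes: q and ¬q both at w1.
Every branch closes (one shown): unsatisfiable in T, hence also in S4, S5 (every S4/S5-frame is a T-frame).

K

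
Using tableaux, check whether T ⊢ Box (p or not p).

Tableau for the negation not Box (p or not p):
1. not Box (p or not p), 0
2. not (p or not p), 1
3. not p, 1
4. p, 1
Accessibility: 0R0, 0R1, 1R1
Branch closes: p and not p both at 1.
Every branch of the negation's tableau closes; the branch above is one of them.

Valid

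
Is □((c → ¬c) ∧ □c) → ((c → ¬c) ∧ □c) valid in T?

Yes, valid

Tableau for the negation ¬(□((c → ¬c) ∧ □c) → ((c → ¬c) ∧ □c)):
1. ¬(□((c → ¬c) ∧ □c) → ((c → ¬c) ∧ □c)), u
2. □((c → ¬c) ∧ □c), u   [¬→-rule on 1]
3. ¬((c → ¬c) ∧ □c), u   [¬→-rule on 1]
4. (c → ¬c) ∧ □c, u   [□-rule on 2 via uRu]
5. c → ¬c, u   [∧-rule on 4]
6. □c, u   [∧-rule on 4]
7. c, u   [□-rule on 6 via uRu]
8. ¬(c → ¬c), u   [¬∧-rule on 3 (branches; this branch)]
9. ¬c, u   [→-rule on 5 (branches; this branch)]
Accessibility: uRu
Branch closes: c and ¬c both at u.
All branches of the negation close; one closing branch shown above.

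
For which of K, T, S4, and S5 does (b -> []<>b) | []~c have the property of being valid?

S4-tableau for the negation ~((b -> []<>b) | []~c):
1. ~((b -> []<>b) | []~c), u
2. ~(b -> []<>b), u
3. ~[]~c, u
4. b, u
5. ~[]<>b, u
6. c, v
7. ~<>b, w
8. ~b, w
Accessibility: uRu, uRv, uRw, vRv, wRw
Complete open branch: countermodel on an S4-frame, so not valid in S4, nor in K, T (the same frame is also a K-frame and a T-frame).
S5-tableau for the negation ~((b -> []<>b) | []~c):
1. ~((b -> []<>b) | []~c), u
2. ~(b -> []<>b), u
3. ~[]~c, u
4. b, u
5. ~[]<>b, u
6. c, v
7. ~<>b, w
8. ~b, u
Accessibility: uRu, uRv, uRw, vRu, vRv, vRw, wRu, wRv, wRw
Branch closes: b and ~b both at u.
Every branch closes (one shown): valid in S5.

S5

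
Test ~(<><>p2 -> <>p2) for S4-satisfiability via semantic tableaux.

Unsatisfiable

1. ~(<><>p2 -> <>p2), u
2. <><>p2, u
3. ~<>p2, u
4. ~p2, u
5. <>p2, v
6. ~p2, v
7. p2, w
8. ~p2, w
Accessibility: uRu, uRv, uRw, vRv, vRw, wRw
Branch closes: p2 and ~p2 both at w.
All branches of the tableau close; one closing branch shown above.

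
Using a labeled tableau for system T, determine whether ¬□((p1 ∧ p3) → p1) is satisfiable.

1. ¬□((p1 ∧ p3) → p1), u
2. ¬((p1 ∧ p3) → p1), v   [¬□-rule on 1: fresh world v, uRv]
3. p1 ∧ p3, v   [¬→-rule on 2]
4. ¬p1, v   [¬→-rule on 2]
5. p1, v   [∧-rule on 3]
6. p3, v   [∧-rule on 3]
Accessibility: uRu, uRv, vRv
Branch closes: p1 and ¬p1 both at v.
Every branch closes; the branch above is one of them.

Unsatisfiable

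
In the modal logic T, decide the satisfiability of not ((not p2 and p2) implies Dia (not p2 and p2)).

1. not ((not p2 and p2) implies Dia (not p2 and p2)), 0
2. not p2 and p2, 0   [neg-implies-rule on 1]
3. not Dia (not p2 and p2), 0   [neg-implies-rule on 1]
4. not p2, 0   [and-rule on 2]
5. p2, 0   [and-rule on 2]
Accessibility: 0R0
Branch closes: p2 and not p2 both at 0.
All branches of the tableau close; one closing branch shown above.

Unsatisfiable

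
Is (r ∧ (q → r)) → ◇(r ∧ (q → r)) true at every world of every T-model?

Tableau for the negation ¬((r ∧ (q → r)) → ◇(r ∧ (q → r))):
1. ¬((r ∧ (q → r)) → ◇(r ∧ (q → r))), 0
2. r ∧ (q → r), 0   [¬→-rule on 1]
3. ¬◇(r ∧ (q → r)), 0   [¬→-rule on 1]
4. r, 0   [∧-rule on 2]
5. q → r, 0   [∧-rule on 2]
6. ¬(r ∧ (q → r)), 0   [¬◇-rule on 3 via 0R0]
7. ¬(q → r), 0   [¬∧-rule on 6 (branches; this branch)]
8. q, 0   [¬→-rule on 7]
9. ¬r, 0   [¬→-rule on 7]
Accessibility: 0R0
Branch closes: r and ¬r both at 0.
Every branch of the negation's tableau closes; the branch above is one of them.

Valid in T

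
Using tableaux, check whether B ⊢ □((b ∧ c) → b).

Tableau for the negation ¬□((b ∧ c) → b):
1. ¬□((b ∧ c) → b), u
2. ¬((b ∧ c) → b), v
3. b ∧ c, v
4. ¬b, v
5. b, v
6. c, v
Accessibility: uRu, uRv, vRu, vRv
Branch closes: b and ¬b both at v.
Every branch of the negation's tableau closes; the branch above is one of them.

Valid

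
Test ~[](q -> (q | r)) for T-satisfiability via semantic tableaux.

1. ~[](q -> (q | r)), u
2. ~(q -> (q | r)), v
3. q, v
4. ~(q | r), v
5. ~q, v
6. ~r, v
Accessibility: uRu, uRv, vRv
Branch closes: q and ~q both at v.
(One branch shown.) All branches close.

No, unsatisfiable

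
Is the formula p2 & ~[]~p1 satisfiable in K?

1. p2 & ~[]~p1, 0
2. p2, 0
3. ~[]~p1, 0
4. p1, 1
Accessibility: 0R1

Satisfiable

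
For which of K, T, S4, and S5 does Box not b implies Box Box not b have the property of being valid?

S4, S5

T-tableau for the negation not (Box not b implies Box Box not b):
1. not (Box not b implies Box Box not b), 0
2. Box not b, 0
3. not Box Box not b, 0
4. not b, 0
5. not Box not b, 1
6. not b, 1
7. b, 2
Accessibility: 0R0, 0R1, 1R1, 1R2, 2R2
Complete open branch: countermodel on a T-frame, so not valid in T, nor in K (the same frame is also a K-frame).
S4-tableau for the negation not (Box not b implies Box Box not b):
1. not (Box not b implies Box Box not b), 0
2. Box not b, 0
3. not Box Box not b, 0
4. not b, 0
5. not Box not b, 1
6. not b, 1
7. b, 2
8. not b, 2
Accessibility: 0R0, 0R1, 0R2, 1R1, 1R2, 2R2
Branch closes: b and not b both at 2.
Every branch closes (one shown): valid in S4, hence also in S5 (every theorem of S4 is a theorem of S5).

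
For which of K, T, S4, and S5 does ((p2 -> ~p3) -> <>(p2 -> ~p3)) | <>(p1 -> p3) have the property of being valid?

T, S4, S5

T-tableau for the negation ~(((p2 -> ~p3) -> <>(p2 -> ~p3)) | <>(p1 -> p3)):
1. ~(((p2 -> ~p3) -> <>(p2 -> ~p3)) | <>(p1 -> p3)), w0
2. ~((p2 -> ~p3) -> <>(p2 -> ~p3)), w0
3. ~<>(p1 -> p3), w0
4. p2 -> ~p3, w0
5. ~<>(p2 -> ~p3), w0
6. ~(p1 -> p3), w0
7. p1, w0
8. ~p3, w0
9. ~(p2 -> ~p3), w0
10. p2, w0
11. p3, w0
Accessibility: w0Rw0
Branch closes: p3 and ~p3 both at w0.
Every branch closes (one shown): valid in T, hence also in S4, S5 (every theorem of T is a theorem of S4 and S5).
K-tableau for the negation ~(((p2 -> ~p3) -> <>(p2 -> ~p3)) | <>(p1 -> p3)):
1. ~(((p2 -> ~p3) -> <>(p2 -> ~p3)) | <>(p1 -> p3)), w0
2. ~((p2 -> ~p3) -> <>(p2 -> ~p3)), w0
3. ~<>(p1 -> p3), w0
4. p2 -> ~p3, w0
5. ~<>(p2 -> ~p3), w0
6. ~p3, w0
Complete open branch: countermodel on a K-frame, so not valid in K.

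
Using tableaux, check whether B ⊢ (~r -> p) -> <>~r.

Tableau for the negation ~((~r -> p) -> <>~r):
1. ~((~r -> p) -> <>~r), 0
2. ~r -> p, 0   [~->-rule on 1]
3. ~<>~r, 0   [~->-rule on 1]
4. r, 0   [~<>-rule on 3 via 0R0]
5. p, 0   [->-rule on 2 (branches; this branch)]
Accessibility: 0R0
The negation has an open branch (countermodel exists).

Not valid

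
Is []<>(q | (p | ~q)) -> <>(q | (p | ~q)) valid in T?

Yes, valid

Tableau for the negation ~([]<>(q | (p | ~q)) -> <>(q | (p | ~q))):
1. ~([]<>(q | (p | ~q)) -> <>(q | (p | ~q))), 0
2. []<>(q | (p | ~q)), 0
3. ~<>(q | (p | ~q)), 0
4. <>(q | (p | ~q)), 0
5. ~(q | (p | ~q)), 0
6. ~q, 0
7. ~(p | ~q), 0
8. ~p, 0
9. q, 0
Accessibility: 0R0
Branch closes: q and ~q both at 0.
All branches of the negation close; one closing branch shown above.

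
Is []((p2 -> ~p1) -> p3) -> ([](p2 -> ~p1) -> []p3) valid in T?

Tableau for the negation ~([]((p2 -> ~p1) -> p3) -> ([](p2 -> ~p1) -> []p3)):
1. ~([]((p2 -> ~p1) -> p3) -> ([](p2 -> ~p1) -> []p3)), 0
2. []((p2 -> ~p1) -> p3), 0   [~->-rule on 1]
3. ~([](p2 -> ~p1) -> []p3), 0   [~->-rule on 1]
4. [](p2 -> ~p1), 0   [~->-rule on 3]
5. ~[]p3, 0   [~->-rule on 3]
6. (p2 -> ~p1) -> p3, 0   [[]-rule on 2 via 0R0]
7. p2 -> ~p1, 0   [[]-rule on 4 via 0R0]
8. p3, 0   [->-rule on 6 (branches; this branch)]
9. ~p1, 0   [->-rule on 7 (branches; this branch)]
10. ~p3, 1   [~[]-rule on 5: fresh world 1, 0R1]
11. (p2 -> ~p1) -> p3, 1   [[]-rule on 2 via 0R1]
12. p2 -> ~p1, 1   [[]-rule on 4 via 0R1]
13. ~(p2 -> ~p1), 1   [->-rule on 11 (branches; this branch)]
14. p2, 1   [~->-rule on 13]
15. p1, 1   [~->-rule on 13]
16. ~p1, 1   [->-rule on 12 (branches; this branch)]
Accessibility: 0R0, 0R1, 1R1
Branch closes: p1 and ~p1 both at 1.
All branches of the negation close; one closing branch shown above.

Yes, valid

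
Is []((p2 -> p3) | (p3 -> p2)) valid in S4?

Tableau for the negation ~[]((p2 -> p3) | (p3 -> p2)):
1. ~[]((p2 -> p3) | (p3 -> p2)), w0
2. ~((p2 -> p3) | (p3 -> p2)), w1
3. ~(p2 -> p3), w1
4. ~(p3 -> p2), w1
5. p2, w1
6. ~p3, w1
7. p3, w1
8. ~p2, w1
Accessibility: w0Rw0, w0Rw1, w1Rw1
Branch closes: p3 and ~p3 both at w1.
Every branch of the negation's tableau closes; the branch above is one of them.

Valid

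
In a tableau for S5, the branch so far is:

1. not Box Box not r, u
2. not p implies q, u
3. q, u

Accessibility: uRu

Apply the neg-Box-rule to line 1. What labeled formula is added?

a fresh world v with uRv, and not Box not r at v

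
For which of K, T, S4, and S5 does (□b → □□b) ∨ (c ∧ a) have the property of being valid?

S4, S5

S4-tableau for the negation ¬((□b → □□b) ∨ (c ∧ a)):
1. ¬((□b → □□b) ∨ (c ∧ a)), u
2. ¬(□b → □□b), u   [¬∨-rule on 1]
3. ¬(c ∧ a), u   [¬∨-rule on 1]
4. □b, u   [¬→-rule on 2]
5. ¬□□b, u   [¬→-rule on 2]
6. b, u   [□-rule on 4 via uRu]
7. ¬a, u   [¬∧-rule on 3 (branches; this branch)]
8. ¬□b, v   [¬□-rule on 5: fresh world v, uRv]
9. b, v   [□-rule on 4 via uRv]
10. ¬b, w   [¬□-rule on 8: fresh world w, vRw]
11. b, w   [□-rule on 4 via uRw]
Accessibility: uRu, uRv, uRw, vRv, vRw, wRw
Branch closes: b and ¬b both at w.
Every branch closes (one shown): valid in S4, hence also in S5 (every theorem of S4 is a theorem of S5).
T-tableau for the negation ¬((□b → □□b) ∨ (c ∧ a)):
1. ¬((□b → □□b) ∨ (c ∧ a)), u
2. ¬(□b → □□b), u   [¬∨-rule on 1]
3. ¬(c ∧ a), u   [¬∨-rule on 1]
4. □b, u   [¬→-rule on 2]
5. ¬□□b, u   [¬→-rule on 2]
6. b, u   [□-rule on 4 via uRu]
7. ¬a, u   [¬∧-rule on 3 (branches; this branch)]
8. ¬□b, v   [¬□-rule on 5: fresh world v, uRv]
9. b, v   [□-rule on 4 via uRv]
10. ¬b, w   [¬□-rule on 8: fresh world w, vRw]
Accessibility: uRu, uRv, vRv, vRw, wRw
Complete open branch: countermodel on a T-frame, so not valid in T, nor in K (the same frame is also a K-frame).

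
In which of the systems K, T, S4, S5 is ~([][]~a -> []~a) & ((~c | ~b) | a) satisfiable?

K

K-tableau for the formula:
1. ~([][]~a -> []~a) & ((~c | ~b) | a), w0
2. ~([][]~a -> []~a), w0
3. (~c | ~b) | a, w0
4. [][]~a, w0
5. ~[]~a, w0
6. a, w0
7. a, w1
8. []~a, w1
Accessibility: w0Rw1
Complete open branch: satisfiable in K.
T-tableau for the formula:
1. ~([][]~a -> []~a) & ((~c | ~b) | a), w0
2. ~([][]~a -> []~a), w0
3. (~c | ~b) | a, w0
4. [][]~a, w0
5. ~[]~a, w0
6. []~a, w0
7. ~a, w0
8. ~c | ~b, w0
9. ~b, w0
10. a, w1
11. []~a, w1
12. ~a, w1
Accessibility: w0Rw0, w0Rw1, w1Rw1
Branch closes: a and ~a both at w1.
Every branch closes (one shown): unsatisfiable in T, hence also in S4, S5 (every S4/S5-frame is a T-frame).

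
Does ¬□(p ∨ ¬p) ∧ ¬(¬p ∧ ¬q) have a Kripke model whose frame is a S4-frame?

1. ¬□(p ∨ ¬p) ∧ ¬(¬p ∧ ¬q), 0
2. ¬□(p ∨ ¬p), 0   [∧-rule on 1]
3. ¬(¬p ∧ ¬q), 0   [∧-rule on 1]
4. q, 0   [¬∧-rule on 3 (branches; this branch)]
5. ¬(p ∨ ¬p), 1   [¬□-rule on 2: fresh world 1, 0R1]
6. ¬p, 1   [¬∨-rule on 5]
7. p, 1   [¬∨-rule on 5]
Accessibility: 0R0, 0R1, 1R1
Branch closes: p and ¬p both at 1.
All branches of the tableau close; one closing branch shown above.

Unsatisfiable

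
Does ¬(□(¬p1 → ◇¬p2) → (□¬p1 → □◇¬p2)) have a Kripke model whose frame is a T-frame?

Unsatisfiable (every branch closes)

1. ¬(□(¬p1 → ◇¬p2) → (□¬p1 → □◇¬p2)), w0
2. □(¬p1 → ◇¬p2), w0
3. ¬(□¬p1 → □◇¬p2), w0
4. □¬p1, w0
5. ¬□◇¬p2, w0
6. ¬p1 → ◇¬p2, w0
7. ¬p1, w0
8. ◇¬p2, w0
9. ¬◇¬p2, w1
10. ¬p1 → ◇¬p2, w1
11. ¬p1, w1
12. p2, w1
13. ◇¬p2, w1
14. ¬p2, w2
15. ¬p1 → ◇¬p2, w2
16. ¬p1, w2
17. ◇¬p2, w2
18. ¬p2, w3
19. p2, w3
Accessibility: w0Rw0, w0Rw1, w0Rw2, w1Rw1, w1Rw3, w2Rw2, w3Rw3
Branch closes: p2 and ¬p2 both at w3.
All branches of the tableau close; one closing branch shown above.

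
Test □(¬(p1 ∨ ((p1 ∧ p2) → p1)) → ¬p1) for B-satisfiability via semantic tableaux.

1. □(¬(p1 ∨ ((p1 ∧ p2) → p1)) → ¬p1), w0
2. ¬(p1 ∨ ((p1 ∧ p2) → p1)) → ¬p1, w0   [□-rule on 1 via w0Rw0]
3. ¬p1, w0   [→-rule on 2 (branches; this branch)]
Accessibility: w0Rw0

Satisfiable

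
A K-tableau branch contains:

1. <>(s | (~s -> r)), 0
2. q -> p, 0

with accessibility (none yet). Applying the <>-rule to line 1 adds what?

a fresh world 1 with 0R1, and s | (~s -> r) at 1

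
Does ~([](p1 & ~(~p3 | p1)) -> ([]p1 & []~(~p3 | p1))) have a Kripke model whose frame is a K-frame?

Unsatisfiable

1. ~([](p1 & ~(~p3 | p1)) -> ([]p1 & []~(~p3 | p1))), w0
2. [](p1 & ~(~p3 | p1)), w0
3. ~([]p1 & []~(~p3 | p1)), w0
4. ~[]~(~p3 | p1), w0
5. ~p3 | p1, w1
6. p1 & ~(~p3 | p1), w1
7. p1, w1
8. ~(~p3 | p1), w1
9. p3, w1
10. ~p1, w1
Accessibility: w0Rw1
Branch closes: p1 and ~p1 both at w1.
Every branch closes; the branch above is one of them.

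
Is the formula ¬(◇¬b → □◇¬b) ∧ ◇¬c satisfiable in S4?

1. ¬(◇¬b → □◇¬b) ∧ ◇¬c, w0
2. ¬(◇¬b → □◇¬b), w0
3. ◇¬c, w0
4. ◇¬b, w0
5. ¬□◇¬b, w0
6. ¬c, w1
7. ¬b, w2
8. ¬◇¬b, w3
9. b, w3
Accessibility: w0Rw0, w0Rw1, w0Rw2, w0Rw3, w1Rw1, w2Rw2, w3Rw3

Satisfiable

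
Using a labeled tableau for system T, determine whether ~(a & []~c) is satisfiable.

Satisfiable (open branch found)

1. ~(a & []~c), w0
2. ~[]~c, w0
3. c, w1
Accessibility: w0Rw0, w0Rw1, w1Rw1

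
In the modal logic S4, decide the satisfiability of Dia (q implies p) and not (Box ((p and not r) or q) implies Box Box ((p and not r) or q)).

No, unsatisfiable

1. Dia (q implies p) and not (Box ((p and not r) or q) implies Box Box ((p and not r) or q)), 0
2. Dia (q implies p), 0   [and-rule on 1]
3. not (Box ((p and not r) or q) implies Box Box ((p and not r) or q)), 0   [and-rule on 1]
4. Box ((p and not r) or q), 0   [neg-implies-rule on 3]
5. not Box Box ((p and not r) or q), 0   [neg-implies-rule on 3]
6. (p and not r) or q, 0   [Box-rule on 4 via 0R0]
7. p and not r, 0   [or-rule on 6 (branches; this branch)]
8. p, 0   [and-rule on 7]
9. not r, 0   [and-rule on 7]
10. q implies p, 1   [Dia-rule on 2: fresh world 1, 0R1]
11. (p and not r) or q, 1   [Box-rule on 4 via 0R1]
12. p, 1   [implies-rule on 10 (branches; this branch)]
13. p and not r, 1   [or-rule on 11 (branches; this branch)]
14. not r, 1   [and-rule on 13]
15. not Box ((p and not r) or q), 2   [neg-Box-rule on 5: fresh world 2, 0R2]
16. (p and not r) or q, 2   [Box-rule on 4 via 0R2]
17. p and not r, 2   [or-rule on 16 (branches; this branch)]
18. p, 2   [and-rule on 17]
19. not r, 2   [and-rule on 17]
20. not ((p and not r) or q), 3   [neg-Box-rule on 15: fresh world 3, 2R3]
21. not (p and not r), 3   [neg-or-rule on 20]
22. not q, 3   [neg-or-rule on 20]
23. (p and not r) or q, 3   [Box-rule on 4 via 0R3]
24. r, 3   [neg-and-rule on 21 (branches; this branch)]
25. p and not r, 3   [or-rule on 23 (branches; this branch)]
26. p, 3   [and-rule on 25]
27. not r, 3   [and-rule on 25]
Accessibility: 0R0, 0R1, 0R2, 0R3, 1R1, 2R2, 2R3, 3R3
Branch closes: r and not r both at 3.
(One branch shown.) All branches close.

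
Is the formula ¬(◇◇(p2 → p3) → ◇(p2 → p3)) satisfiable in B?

1. ¬(◇◇(p2 → p3) → ◇(p2 → p3)), w0
2. ◇◇(p2 → p3), w0   [¬→-rule on 1]
3. ¬◇(p2 → p3), w0   [¬→-rule on 1]
4. ¬(p2 → p3), w0   [¬◇-rule on 3 via w0Rw0]
5. p2, w0   [¬→-rule on 4]
6. ¬p3, w0   [¬→-rule on 4]
7. ◇(p2 → p3), w1   [◇-rule on 2: fresh world w1, w0Rw1]
8. ¬(p2 → p3), w1   [¬◇-rule on 3 via w0Rw1]
9. p2, w1   [¬→-rule on 8]
10. ¬p3, w1   [¬→-rule on 8]
11. p2 → p3, w2   [◇-rule on 7: fresh world w2, w1Rw2]
12. p3, w2   [→-rule on 11 (branches; this branch)]
Accessibility: w0Rw0, w0Rw1, w1Rw0, w1Rw1, w1Rw2, w2Rw1, w2Rw2

Yes, satisfiable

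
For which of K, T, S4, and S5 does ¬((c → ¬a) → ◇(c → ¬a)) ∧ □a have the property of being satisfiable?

K

K-tableau for the formula:
1. ¬((c → ¬a) → ◇(c → ¬a)) ∧ □a, u
2. ¬((c → ¬a) → ◇(c → ¬a)), u
3. □a, u
4. c → ¬a, u
5. ¬◇(c → ¬a), u
6. ¬a, u
Complete open branch: satisfiable in K.
T-tableau for the formula:
1. ¬((c → ¬a) → ◇(c → ¬a)) ∧ □a, u
2. ¬((c → ¬a) → ◇(c → ¬a)), u
3. □a, u
4. c → ¬a, u
5. ¬◇(c → ¬a), u
6. a, u
7. ¬(c → ¬a), u
8. c, u
9. ¬a, u
Accessibility: uRu
Branch closes: a and ¬a both at u.
Every branch closes (one shown): unsatisfiable in T, hence also in S4, S5 (every S4/S5-frame is a T-frame).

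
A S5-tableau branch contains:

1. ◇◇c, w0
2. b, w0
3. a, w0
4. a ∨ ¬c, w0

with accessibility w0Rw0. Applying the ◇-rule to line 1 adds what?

a fresh world w1 with w0Rw1, and ◇c at w1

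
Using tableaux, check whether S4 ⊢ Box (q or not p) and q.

Tableau for the negation not (Box (q or not p) and q):
1. not (Box (q or not p) and q), u
2. not q, u
Accessibility: uRu
The negation has an open branch (countermodel exists).

No, not valid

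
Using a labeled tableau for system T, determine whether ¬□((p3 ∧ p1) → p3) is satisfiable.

No, unsatisfiable

1. ¬□((p3 ∧ p1) → p3), 0
2. ¬((p3 ∧ p1) → p3), 1
3. p3 ∧ p1, 1
4. ¬p3, 1
5. p3, 1
6. p1, 1
Accessibility: 0R0, 0R1, 1R1
Branch closes: p3 and ¬p3 both at 1.
Every branch closes; the branch above is one of them.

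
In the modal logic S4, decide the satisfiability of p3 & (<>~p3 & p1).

1. p3 & (<>~p3 & p1), w0
2. p3, w0
3. <>~p3 & p1, w0
4. <>~p3, w0
5. p1, w0
6. ~p3, w1
Accessibility: w0Rw0, w0Rw1, w1Rw1

Satisfiable (open branch found)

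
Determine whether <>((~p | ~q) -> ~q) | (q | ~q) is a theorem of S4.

Tableau for the negation ~(<>((~p | ~q) -> ~q) | (q | ~q)):
1. ~(<>((~p | ~q) -> ~q) | (q | ~q)), 0
2. ~<>((~p | ~q) -> ~q), 0
3. ~(q | ~q), 0
4. ~q, 0
5. q, 0
Accessibility: 0R0
Branch closes: q and ~q both at 0.
All branches of the negation close; one closing branch shown above.

Valid in S4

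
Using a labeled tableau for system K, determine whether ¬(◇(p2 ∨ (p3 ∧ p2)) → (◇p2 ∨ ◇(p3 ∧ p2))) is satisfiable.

1. ¬(◇(p2 ∨ (p3 ∧ p2)) → (◇p2 ∨ ◇(p3 ∧ p2))), 0
2. ◇(p2 ∨ (p3 ∧ p2)), 0
3. ¬(◇p2 ∨ ◇(p3 ∧ p2)), 0
4. ¬◇p2, 0
5. ¬◇(p3 ∧ p2), 0
6. p2 ∨ (p3 ∧ p2), 1
7. ¬p2, 1
8. ¬(p3 ∧ p2), 1
9. p3 ∧ p2, 1
10. p3, 1
11. p2, 1
Accessibility: 0R1
Branch closes: p2 and ¬p2 both at 1.
Every branch closes; the branch above is one of them.

Unsatisfiable (every branch closes)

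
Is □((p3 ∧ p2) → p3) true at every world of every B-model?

Valid in B

Tableau for the negation ¬□((p3 ∧ p2) → p3):
1. ¬□((p3 ∧ p2) → p3), 0
2. ¬((p3 ∧ p2) → p3), 1
3. p3 ∧ p2, 1
4. ¬p3, 1
5. p3, 1
6. p2, 1
Accessibility: 0R0, 0R1, 1R0, 1R1
Branch closes: p3 and ¬p3 both at 1.
All branches of the negation close; one closing branch shown above.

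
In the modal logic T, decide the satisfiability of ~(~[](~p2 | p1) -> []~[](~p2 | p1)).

1. ~(~[](~p2 | p1) -> []~[](~p2 | p1)), 0
2. ~[](~p2 | p1), 0
3. ~[]~[](~p2 | p1), 0
4. ~(~p2 | p1), 1
5. p2, 1
6. ~p1, 1
7. [](~p2 | p1), 2
8. ~p2 | p1, 2
9. p1, 2
Accessibility: 0R0, 0R1, 0R2, 1R1, 2R2

Yes, satisfiable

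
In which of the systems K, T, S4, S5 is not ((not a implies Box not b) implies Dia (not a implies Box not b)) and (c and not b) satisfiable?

K

K-tableau for the formula:
1. not ((not a implies Box not b) implies Dia (not a implies Box not b)) and (c and not b), w0
2. not ((not a implies Box not b) implies Dia (not a implies Box not b)), w0
3. c and not b, w0
4. not a implies Box not b, w0
5. not Dia (not a implies Box not b), w0
6. c, w0
7. not b, w0
8. Box not b, w0
Complete open branch: satisfiable in K.
T-tableau for the formula:
1. not ((not a implies Box not b) implies Dia (not a implies Box not b)) and (c and not b), w0
2. not ((not a implies Box not b) implies Dia (not a implies Box not b)), w0
3. c and not b, w0
4. not a implies Box not b, w0
5. not Dia (not a implies Box not b), w0
6. c, w0
7. not b, w0
8. not (not a implies Box not b), w0
9. not a, w0
10. not Box not b, w0
11. Box not b, w0
12. b, w1
13. not (not a implies Box not b), w1
14. not a, w1
15. not Box not b, w1
16. not b, w1
Accessibility: w0Rw0, w0Rw1, w1Rw1
Branch closes: b and not b both at w1.
Every branch closes (one shown): unsatisfiable in T, hence also in S4, S5 (every S4/S5-frame is a T-frame).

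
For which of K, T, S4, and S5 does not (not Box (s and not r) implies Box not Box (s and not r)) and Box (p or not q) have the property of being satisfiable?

K, T, S4

S5-tableau for the formula:
1. not (not Box (s and not r) implies Box not Box (s and not r)) and Box (p or not q), u
2. not (not Box (s and not r) implies Box not Box (s and not r)), u
3. Box (p or not q), u
4. not Box (s and not r), u
5. not Box not Box (s and not r), u
6. p or not q, u
7. not q, u
8. not (s and not r), v
9. p or not q, v
10. r, v
11. not q, v
12. Box (s and not r), w
13. p or not q, w
14. s and not r, u
15. s, u
16. not r, u
17. s and not r, v
18. s, v
19. not r, v
Accessibility: uRu, uRv, uRw, vRu, vRv, vRw, wRu, wRv, wRw
Branch closes: r and not r both at v.
Every branch closes (one shown): unsatisfiable in S5.
S4-tableau for the formula:
1. not (not Box (s and not r) implies Box not Box (s and not r)) and Box (p or not q), u
2. not (not Box (s and not r) implies Box not Box (s and not r)), u
3. Box (p or not q), u
4. not Box (s and not r), u
5. not Box not Box (s and not r), u
6. p or not q, u
7. not q, u
8. not (s and not r), v
9. p or not q, v
10. r, v
11. not q, v
12. Box (s and not r), w
13. p or not q, w
14. s and not r, w
15. s, w
16. not r, w
17. not q, w
Accessibility: uRu, uRv, uRw, vRv, wRw
Complete open branch: satisfiable in S4, hence also in K, T (this S4-model is also a K-model and a T-model).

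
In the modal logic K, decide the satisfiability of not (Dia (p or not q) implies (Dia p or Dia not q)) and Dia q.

1. not (Dia (p or not q) implies (Dia p or Dia not q)) and Dia q, w0
2. not (Dia (p or not q) implies (Dia p or Dia not q)), w0   [and-rule on 1]
3. Dia q, w0   [and-rule on 1]
4. Dia (p or not q), w0   [neg-implies-rule on 2]
5. not (Dia p or Dia not q), w0   [neg-implies-rule on 2]
6. not Dia p, w0   [neg-or-rule on 5]
7. not Dia not q, w0   [neg-or-rule on 5]
8. q, w1   [Dia-rule on 3: fresh world w1, w0Rw1]
9. not p, w1   [neg-Dia-rule on 6 via w0Rw1]
10. p or not q, w2   [Dia-rule on 4: fresh world w2, w0Rw2]
11. not p, w2   [neg-Dia-rule on 6 via w0Rw2]
12. q, w2   [neg-Dia-rule on 7 via w0Rw2]
13. not q, w2   [or-rule on 10 (branches; this branch)]
Accessibility: w0Rw1, w0Rw2
Branch closes: q and not q both at w2.
Every branch closes; the branch above is one of them.

No, unsatisfiable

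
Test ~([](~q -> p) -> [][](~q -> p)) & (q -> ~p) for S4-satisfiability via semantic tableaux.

1. ~([](~q -> p) -> [][](~q -> p)) & (q -> ~p), w0
2. ~([](~q -> p) -> [][](~q -> p)), w0
3. q -> ~p, w0
4. [](~q -> p), w0
5. ~[][](~q -> p), w0
6. ~q -> p, w0
7. ~p, w0
8. q, w0
9. ~[](~q -> p), w1
10. ~q -> p, w1
11. p, w1
12. ~(~q -> p), w2
13. ~q, w2
14. ~p, w2
15. ~q -> p, w2
16. p, w2
Accessibility: w0Rw0, w0Rw1, w0Rw2, w1Rw1, w1Rw2, w2Rw2
Branch closes: p and ~p both at w2.
Every branch closes; the branch above is one of them.

Unsatisfiable (every branch closes)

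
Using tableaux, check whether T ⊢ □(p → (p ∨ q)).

Valid

Tableau for the negation ¬□(p → (p ∨ q)):
1. ¬□(p → (p ∨ q)), w0
2. ¬(p → (p ∨ q)), w1
3. p, w1
4. ¬(p ∨ q), w1
5. ¬p, w1
6. ¬q, w1
Accessibility: w0Rw0, w0Rw1, w1Rw1
Branch closes: p and ¬p both at w1.
All branches of the negation close; one closing branch shown above.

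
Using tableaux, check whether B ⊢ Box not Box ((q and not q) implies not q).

Not valid

Tableau for the negation not Box not Box ((q and not q) implies not q):
1. not Box not Box ((q and not q) implies not q), 0
2. Box ((q and not q) implies not q), 1
3. (q and not q) implies not q, 0
4. (q and not q) implies not q, 1
5. not q, 0
6. not q, 1
Accessibility: 0R0, 0R1, 1R0, 1R1
The negation has an open branch (countermodel exists).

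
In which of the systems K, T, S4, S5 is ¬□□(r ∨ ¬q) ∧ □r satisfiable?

T-tableau for the formula:
1. ¬□□(r ∨ ¬q) ∧ □r, 0
2. ¬□□(r ∨ ¬q), 0
3. □r, 0
4. r, 0
5. ¬□(r ∨ ¬q), 1
6. r, 1
7. ¬(r ∨ ¬q), 2
8. ¬r, 2
9. q, 2
Accessibility: 0R0, 0R1, 1R1, 1R2, 2R2
Complete open branch: satisfiable in T, hence also in K (this T-model is also a K-model).
S4-tableau for the formula:
1. ¬□□(r ∨ ¬q) ∧ □r, 0
2. ¬□□(r ∨ ¬q), 0
3. □r, 0
4. r, 0
5. ¬□(r ∨ ¬q), 1
6. r, 1
7. ¬(r ∨ ¬q), 2
8. ¬r, 2
9. q, 2
10. r, 2
Accessibility: 0R0, 0R1, 0R2, 1R1, 1R2, 2R2
Branch closes: r and ¬r both at 2.
Every branch closes (one shown): unsatisfiable in S4, hence also in S5 (every S5-frame is an S4-frame).

K, T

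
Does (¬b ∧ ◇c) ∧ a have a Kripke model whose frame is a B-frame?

1. (¬b ∧ ◇c) ∧ a, u
2. ¬b ∧ ◇c, u
3. a, u
4. ¬b, u
5. ◇c, u
6. c, v
Accessibility: uRu, uRv, vRu, vRv

Satisfiable (open branch found)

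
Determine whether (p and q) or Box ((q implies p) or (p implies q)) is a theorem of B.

Valid in B

Tableau for the negation not ((p and q) or Box ((q implies p) or (p implies q))):
1. not ((p and q) or Box ((q implies p) or (p implies q))), 0
2. not (p and q), 0   [neg-or-rule on 1]
3. not Box ((q implies p) or (p implies q)), 0   [neg-or-rule on 1]
4. not q, 0   [neg-and-rule on 2 (branches; this branch)]
5. not ((q implies p) or (p implies q)), 1   [neg-Box-rule on 3: fresh world 1, 0R1]
6. not (q implies p), 1   [neg-or-rule on 5]
7. not (p implies q), 1   [neg-or-rule on 5]
8. q, 1   [neg-implies-rule on 6]
9. not p, 1   [neg-implies-rule on 6]
10. p, 1   [neg-implies-rule on 7]
11. not q, 1   [neg-implies-rule on 7]
Accessibility: 0R0, 0R1, 1R0, 1R1
Branch closes: p and not p both at 1.
All branches of the negation close; one closing branch shown above.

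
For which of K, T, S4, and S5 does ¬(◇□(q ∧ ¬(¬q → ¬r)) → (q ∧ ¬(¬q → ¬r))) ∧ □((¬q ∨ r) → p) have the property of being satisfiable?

K-tableau for the formula:
1. ¬(◇□(q ∧ ¬(¬q → ¬r)) → (q ∧ ¬(¬q → ¬r))) ∧ □((¬q ∨ r) → p), w0
2. ¬(◇□(q ∧ ¬(¬q → ¬r)) → (q ∧ ¬(¬q → ¬r))), w0   [∧-rule on 1]
3. □((¬q ∨ r) → p), w0   [∧-rule on 1]
4. ◇□(q ∧ ¬(¬q → ¬r)), w0   [¬→-rule on 2]
5. ¬(q ∧ ¬(¬q → ¬r)), w0   [¬→-rule on 2]
6. ¬q → ¬r, w0   [¬∧-rule on 5 (branches; this branch)]
7. ¬r, w0   [→-rule on 6 (branches; this branch)]
8. □(q ∧ ¬(¬q → ¬r)), w1   [◇-rule on 4: fresh world w1, w0Rw1]
9. (¬q ∨ r) → p, w1   [□-rule on 3 via w0Rw1]
10. p, w1   [→-rule on 9 (branches; this branch)]
Accessibility: w0Rw1
Complete open branch: satisfiable in K.
T-tableau for the formula:
1. ¬(◇□(q ∧ ¬(¬q → ¬r)) → (q ∧ ¬(¬q → ¬r))) ∧ □((¬q ∨ r) → p), w0
2. ¬(◇□(q ∧ ¬(¬q → ¬r)) → (q ∧ ¬(¬q → ¬r))), w0   [∧-rule on 1]
3. □((¬q ∨ r) → p), w0   [∧-rule on 1]
4. ◇□(q ∧ ¬(¬q → ¬r)), w0   [¬→-rule on 2]
5. ¬(q ∧ ¬(¬q → ¬r)), w0   [¬→-rule on 2]
6. (¬q ∨ r) → p, w0   [□-rule on 3 via w0Rw0]
7. ¬q → ¬r, w0   [¬∧-rule on 5 (branches; this branch)]
8. ¬(¬q ∨ r), w0   [→-rule on 6 (branches; this branch)]
9. q, w0   [¬∨-rule on 8]
10. ¬r, w0   [¬∨-rule on 8]
11. □(q ∧ ¬(¬q → ¬r)), w1   [◇-rule on 4: fresh world w1, w0Rw1]
12. (¬q ∨ r) → p, w1   [□-rule on 3 via w0Rw1]
13. q ∧ ¬(¬q → ¬r), w1   [□-rule on 11 via w1Rw1]
14. q, w1   [∧-rule on 13]
15. ¬(¬q → ¬r), w1   [∧-rule on 13]
16. ¬q, w1   [¬→-rule on 15]
17. r, w1   [¬→-rule on 15]
Accessibility: w0Rw0, w0Rw1, w1Rw1
Branch closes: q and ¬q both at w1.
Every branch closes (one shown): unsatisfiable in T, hence also in S4, S5 (every S4/S5-frame is a T-frame).

K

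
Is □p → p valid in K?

Tableau for the negation ¬(□p → p):
1. ¬(□p → p), 0
2. □p, 0
3. ¬p, 0
The negation has an open branch (countermodel exists).

Not valid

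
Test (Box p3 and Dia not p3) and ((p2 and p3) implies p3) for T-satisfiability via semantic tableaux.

No, unsatisfiable

1. (Box p3 and Dia not p3) and ((p2 and p3) implies p3), 0
2. Box p3 and Dia not p3, 0   [and-rule on 1]
3. (p2 and p3) implies p3, 0   [and-rule on 1]
4. Box p3, 0   [and-rule on 2]
5. Dia not p3, 0   [and-rule on 2]
6. p3, 0   [Box-rule on 4 via 0R0]
7. not (p2 and p3), 0   [implies-rule on 3 (branches; this branch)]
8. not p2, 0   [neg-and-rule on 7 (branches; this branch)]
9. not p3, 1   [Dia-rule on 5: fresh world 1, 0R1]
10. p3, 1   [Box-rule on 4 via 0R1]
Accessibility: 0R0, 0R1, 1R1
Branch closes: p3 and not p3 both at 1.
Every branch closes; the branch above is one of them.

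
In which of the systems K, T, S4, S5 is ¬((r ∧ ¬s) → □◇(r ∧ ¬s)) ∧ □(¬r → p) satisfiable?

K, T, S4

S5-tableau for the formula:
1. ¬((r ∧ ¬s) → □◇(r ∧ ¬s)) ∧ □(¬r → p), w0
2. ¬((r ∧ ¬s) → □◇(r ∧ ¬s)), w0   [∧-rule on 1]
3. □(¬r → p), w0   [∧-rule on 1]
4. r ∧ ¬s, w0   [¬→-rule on 2]
5. ¬□◇(r ∧ ¬s), w0   [¬→-rule on 2]
6. r, w0   [∧-rule on 4]
7. ¬s, w0   [∧-rule on 4]
8. ¬r → p, w0   [□-rule on 3 via w0Rw0]
9. p, w0   [→-rule on 8 (branches; this branch)]
10. ¬◇(r ∧ ¬s), w1   [¬□-rule on 5: fresh world w1, w0Rw1]
11. ¬r → p, w1   [□-rule on 3 via w0Rw1]
12. ¬(r ∧ ¬s), w0   [¬◇-rule on 10 via w1Rw0]
13. ¬(r ∧ ¬s), w1   [¬◇-rule on 10 via w1Rw1]
14. p, w1   [→-rule on 11 (branches; this branch)]
15. s, w0   [¬∧-rule on 12 (branches; this branch)]
Accessibility: w0Rw0, w0Rw1, w1Rw0, w1Rw1
Branch closes: s and ¬s both at w0.
Every branch closes (one shown): unsatisfiable in S5.
S4-tableau for the formula:
1. ¬((r ∧ ¬s) → □◇(r ∧ ¬s)) ∧ □(¬r → p), w0
2. ¬((r ∧ ¬s) → □◇(r ∧ ¬s)), w0   [∧-rule on 1]
3. □(¬r → p), w0   [∧-rule on 1]
4. r ∧ ¬s, w0   [¬→-rule on 2]
5. ¬□◇(r ∧ ¬s), w0   [¬→-rule on 2]
6. r, w0   [∧-rule on 4]
7. ¬s, w0   [∧-rule on 4]
8. ¬r → p, w0   [□-rule on 3 via w0Rw0]
9. p, w0   [→-rule on 8 (branches; this branch)]
10. ¬◇(r ∧ ¬s), w1   [¬□-rule on 5: fresh world w1, w0Rw1]
11. ¬r → p, w1   [□-rule on 3 via w0Rw1]
12. ¬(r ∧ ¬s), w1   [¬◇-rule on 10 via w1Rw1]
13. p, w1   [→-rule on 11 (branches; this branch)]
14. s, w1   [¬∧-rule on 12 (branches; this branch)]
Accessibility: w0Rw0, w0Rw1, w1Rw1
Complete open branch: satisfiable in S4, hence also in K, T (this S4-model is also a K-model and a T-model).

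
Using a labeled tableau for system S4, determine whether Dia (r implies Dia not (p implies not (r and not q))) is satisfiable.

1. Dia (r implies Dia not (p implies not (r and not q))), 0
2. r implies Dia not (p implies not (r and not q)), 1
3. Dia not (p implies not (r and not q)), 1
4. not (p implies not (r and not q)), 2
5. p, 2
6. r and not q, 2
7. r, 2
8. not q, 2
Accessibility: 0R0, 0R1, 0R2, 1R1, 1R2, 2R2

Satisfiable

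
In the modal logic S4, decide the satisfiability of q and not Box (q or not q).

1. q and not Box (q or not q), u
2. q, u   [and-rule on 1]
3. not Box (q or not q), u   [and-rule on 1]
4. not (q or not q), v   [neg-Box-rule on 3: fresh world v, uRv]
5. not q, v   [neg-or-rule on 4]
6. q, v   [neg-or-rule on 4]
Accessibility: uRu, uRv, vRv
Branch closes: q and not q both at v.
Every branch closes; the branch above is one of them.

Unsatisfiable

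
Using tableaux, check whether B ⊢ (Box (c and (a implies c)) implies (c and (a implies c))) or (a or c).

Yes, valid

Tableau for the negation not ((Box (c and (a implies c)) implies (c and (a implies c))) or (a or c)):
1. not ((Box (c and (a implies c)) implies (c and (a implies c))) or (a or c)), u
2. not (Box (c and (a implies c)) implies (c and (a implies c))), u
3. not (a or c), u
4. Box (c and (a implies c)), u
5. not (c and (a implies c)), u
6. not a, u
7. not c, u
8. c and (a implies c), u
9. c, u
10. a implies c, u
Accessibility: uRu
Branch closes: c and not c both at u.
Every branch of the negation's tableau closes; the branch above is one of them.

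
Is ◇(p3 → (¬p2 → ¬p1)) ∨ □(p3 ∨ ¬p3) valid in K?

Yes, valid

Tableau for the negation ¬(◇(p3 → (¬p2 → ¬p1)) ∨ □(p3 ∨ ¬p3)):
1. ¬(◇(p3 → (¬p2 → ¬p1)) ∨ □(p3 ∨ ¬p3)), 0
2. ¬◇(p3 → (¬p2 → ¬p1)), 0   [¬∨-rule on 1]
3. ¬□(p3 ∨ ¬p3), 0   [¬∨-rule on 1]
4. ¬(p3 ∨ ¬p3), 1   [¬□-rule on 3: fresh world 1, 0R1]
5. ¬p3, 1   [¬∨-rule on 4]
6. p3, 1   [¬∨-rule on 4]
Accessibility: 0R1
Branch closes: p3 and ¬p3 both at 1.
All branches of the negation close; one closing branch shown above.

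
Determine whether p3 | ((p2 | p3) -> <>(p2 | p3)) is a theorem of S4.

Valid in S4

Tableau for the negation ~(p3 | ((p2 | p3) -> <>(p2 | p3))):
1. ~(p3 | ((p2 | p3) -> <>(p2 | p3))), u
2. ~p3, u
3. ~((p2 | p3) -> <>(p2 | p3)), u
4. p2 | p3, u
5. ~<>(p2 | p3), u
6. ~(p2 | p3), u
7. ~p2, u
8. p3, u
Accessibility: uRu
Branch closes: p3 and ~p3 both at u.
All branches of the negation close; one closing branch shown above.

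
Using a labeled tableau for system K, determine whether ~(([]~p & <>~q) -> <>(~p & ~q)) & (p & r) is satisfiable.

1. ~(([]~p & <>~q) -> <>(~p & ~q)) & (p & r), u
2. ~(([]~p & <>~q) -> <>(~p & ~q)), u
3. p & r, u
4. []~p & <>~q, u
5. ~<>(~p & ~q), u
6. p, u
7. r, u
8. []~p, u
9. <>~q, u
10. ~q, v
11. ~(~p & ~q), v
12. ~p, v
13. q, v
Accessibility: uRv
Branch closes: q and ~q both at v.
All branches of the tableau close; one closing branch shown above.

No, unsatisfiable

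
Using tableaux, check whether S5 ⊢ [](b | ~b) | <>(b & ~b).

Tableau for the negation ~([](b | ~b) | <>(b & ~b)):
1. ~([](b | ~b) | <>(b & ~b)), w0
2. ~[](b | ~b), w0
3. ~<>(b & ~b), w0
4. ~(b & ~b), w0
5. b, w0
6. ~(b | ~b), w1
7. ~b, w1
8. b, w1
Accessibility: w0Rw0, w0Rw1, w1Rw0, w1Rw1
Branch closes: b and ~b both at w1.
All branches of the negation close; one closing branch shown above.

Valid in S5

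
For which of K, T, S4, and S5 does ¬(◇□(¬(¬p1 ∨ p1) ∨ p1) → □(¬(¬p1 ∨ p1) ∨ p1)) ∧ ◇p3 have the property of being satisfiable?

S4-tableau for the formula:
1. ¬(◇□(¬(¬p1 ∨ p1) ∨ p1) → □(¬(¬p1 ∨ p1) ∨ p1)) ∧ ◇p3, 0
2. ¬(◇□(¬(¬p1 ∨ p1) ∨ p1) → □(¬(¬p1 ∨ p1) ∨ p1)), 0
3. ◇p3, 0
4. ◇□(¬(¬p1 ∨ p1) ∨ p1), 0
5. ¬□(¬(¬p1 ∨ p1) ∨ p1), 0
6. p3, 1
7. □(¬(¬p1 ∨ p1) ∨ p1), 2
8. ¬(¬p1 ∨ p1) ∨ p1, 2
9. p1, 2
10. ¬(¬(¬p1 ∨ p1) ∨ p1), 3
11. ¬p1 ∨ p1, 3
12. ¬p1, 3
Accessibility: 0R0, 0R1, 0R2, 0R3, 1R1, 2R2, 3R3
Complete open branch: satisfiable in S4, hence also in K, T (this S4-model is also a K-model and a T-model).
S5-tableau for the formula:
1. ¬(◇□(¬(¬p1 ∨ p1) ∨ p1) → □(¬(¬p1 ∨ p1) ∨ p1)) ∧ ◇p3, 0
2. ¬(◇□(¬(¬p1 ∨ p1) ∨ p1) → □(¬(¬p1 ∨ p1) ∨ p1)), 0
3. ◇p3, 0
4. ◇□(¬(¬p1 ∨ p1) ∨ p1), 0
5. ¬□(¬(¬p1 ∨ p1) ∨ p1), 0
6. p3, 1
7. □(¬(¬p1 ∨ p1) ∨ p1), 2
8. ¬(¬p1 ∨ p1) ∨ p1, 0
9. ¬(¬p1 ∨ p1) ∨ p1, 1
10. ¬(¬p1 ∨ p1) ∨ p1, 2
11. p1, 0
12. p1, 1
13. p1, 2
14. ¬(¬(¬p1 ∨ p1) ∨ p1), 3
15. ¬p1 ∨ p1, 3
16. ¬p1, 3
17. ¬(¬p1 ∨ p1) ∨ p1, 3
18. ¬(¬p1 ∨ p1), 3
19. p1, 3
Accessibility: 0R0, 0R1, 0R2, 0R3, 1R0, 1R1, 1R2, 1R3, 2R0, 2R1, 2R2, 2R3, 3R0, 3R1, 3R2, 3R3
Branch closes: p1 and ¬p1 both at 3.
Every branch closes (one shown): unsatisfiable in S5.

K, T, S4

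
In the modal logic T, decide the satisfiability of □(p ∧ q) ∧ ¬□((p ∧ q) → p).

1. □(p ∧ q) ∧ ¬□((p ∧ q) → p), w0
2. □(p ∧ q), w0
3. ¬□((p ∧ q) → p), w0
4. p ∧ q, w0
5. p, w0
6. q, w0
7. ¬((p ∧ q) → p), w1
8. p ∧ q, w1
9. ¬p, w1
10. p, w1
11. q, w1
Accessibility: w0Rw0, w0Rw1, w1Rw1
Branch closes: p and ¬p both at w1.
(One branch shown.) All branches close.

Unsatisfiable (every branch closes)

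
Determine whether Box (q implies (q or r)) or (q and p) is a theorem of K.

Valid in K

Tableau for the negation not (Box (q implies (q or r)) or (q and p)):
1. not (Box (q implies (q or r)) or (q and p)), u
2. not Box (q implies (q or r)), u
3. not (q and p), u
4. not p, u
5. not (q implies (q or r)), v
6. q, v
7. not (q or r), v
8. not q, v
9. not r, v
Accessibility: uRv
Branch closes: q and not q both at v.
All branches of the negation close; one closing branch shown above.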